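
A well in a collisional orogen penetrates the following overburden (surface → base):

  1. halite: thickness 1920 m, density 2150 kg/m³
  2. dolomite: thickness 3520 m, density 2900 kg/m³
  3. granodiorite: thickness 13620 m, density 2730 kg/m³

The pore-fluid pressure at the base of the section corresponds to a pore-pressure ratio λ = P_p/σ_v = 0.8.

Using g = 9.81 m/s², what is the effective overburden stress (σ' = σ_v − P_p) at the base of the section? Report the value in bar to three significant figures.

Overburden (lithostatic) stress σ_v:
halite: 2150 kg/m³ × 9.81 m/s² × 1920 m = 4.050×10^7 Pa = 40.50 MPa
dolomite: 2900 kg/m³ × 9.81 m/s² × 3520 m = 1.001×10^8 Pa = 100.1 MPa
granodiorite: 2730 kg/m³ × 9.81 m/s² × 13620 m = 3.648×10^8 Pa = 364.8 MPa
Total = 40.50 + 100.1 + 364.8 = 505.40 MPa
Pore pressure P_p = λ·σ_v = 0.8 × 505.4 MPa = 404.3 MPa
Effective stress σ' = σ_v − P_p = 505.4 − 404.3 = 101.08 MPa = 1010.8 bar

1010 bar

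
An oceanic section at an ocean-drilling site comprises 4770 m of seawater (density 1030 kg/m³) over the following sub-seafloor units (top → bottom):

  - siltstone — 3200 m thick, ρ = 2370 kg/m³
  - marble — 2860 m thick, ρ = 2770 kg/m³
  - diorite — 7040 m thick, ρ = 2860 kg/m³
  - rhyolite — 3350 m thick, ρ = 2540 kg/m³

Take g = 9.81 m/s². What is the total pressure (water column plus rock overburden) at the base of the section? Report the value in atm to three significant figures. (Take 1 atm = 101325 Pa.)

seawater: 1030 kg/m³ × 9.81 m/s² × 4770 m = 4.820×10^7 Pa = 475.7 atm
siltstone: 2370 kg/m³ × 9.81 m/s² × 3200 m = 7.440×10^7 Pa = 734.3 atm
marble: 2770 kg/m³ × 9.81 m/s² × 2860 m = 7.772×10^7 Pa = 767.0 atm
diorite: 2860 kg/m³ × 9.81 m/s² × 7040 m = 1.975×10^8 Pa = 1949 atm
rhyolite: 2540 kg/m³ × 9.81 m/s² × 3350 m = 8.347×10^7 Pa = 823.8 atm
Total = 475.7 + 734.3 + 767.0 + 1949 + 823.8 = 4750.1 atm

4750 atm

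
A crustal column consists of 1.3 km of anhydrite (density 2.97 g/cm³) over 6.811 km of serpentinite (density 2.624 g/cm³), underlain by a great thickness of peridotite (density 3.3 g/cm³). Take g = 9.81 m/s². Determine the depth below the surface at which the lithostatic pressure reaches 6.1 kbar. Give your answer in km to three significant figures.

Pressure at base of upper layers: 2970×9.81×1300 + 2624×9.81×6811 = 2.132×10^8 Pa = 2.132 kbar
Remaining pressure to be supplied by peridotite: 6.100×10^8 − 2.132×10^8 = 3.968×10^8 Pa
Additional depth in peridotite = 3.968×10^8 Pa / (3300 kg/m³ × 9.81 m/s²) = 12257 m
Total depth = 8111 m + 12257 m = 20368 m
= 20.368 km

20.4 km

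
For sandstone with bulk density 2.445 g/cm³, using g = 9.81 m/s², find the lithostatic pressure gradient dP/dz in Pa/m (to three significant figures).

dP/dz = ρg = 2445 kg/m³ × 9.81 m/s² = 23985 Pa/m

24000 Pa/m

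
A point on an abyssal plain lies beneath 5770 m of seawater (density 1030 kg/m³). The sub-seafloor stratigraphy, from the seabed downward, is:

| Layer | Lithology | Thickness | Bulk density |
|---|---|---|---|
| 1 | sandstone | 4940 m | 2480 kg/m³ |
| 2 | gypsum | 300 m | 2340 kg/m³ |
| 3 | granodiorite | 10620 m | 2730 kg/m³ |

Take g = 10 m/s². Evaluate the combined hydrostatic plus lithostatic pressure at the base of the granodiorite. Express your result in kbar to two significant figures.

seawater: 1030 kg/m³ × 10 m/s² × 5770 m = 5.943×10^7 Pa = 0.5943 kbar
sandstone: 2480 kg/m³ × 10 m/s² × 4940 m = 1.225×10^8 Pa = 1.225 kbar
gypsum: 2340 kg/m³ × 10 m/s² × 300 m = 7.020×10^6 Pa = 0.07020 kbar
granodiorite: 2730 kg/m³ × 10 m/s² × 10620 m = 2.899×10^8 Pa = 2.899 kbar
Total = 0.5943 + 1.225 + 0.07020 + 2.899 = 4.7889 kbar

4.8 kbar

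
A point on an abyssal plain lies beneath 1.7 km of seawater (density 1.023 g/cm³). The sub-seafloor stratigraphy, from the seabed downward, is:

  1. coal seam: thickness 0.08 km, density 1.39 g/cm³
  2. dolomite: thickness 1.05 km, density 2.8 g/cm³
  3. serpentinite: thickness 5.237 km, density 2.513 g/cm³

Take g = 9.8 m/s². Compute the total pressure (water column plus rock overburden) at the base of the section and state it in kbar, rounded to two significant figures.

seawater: 1023 kg/m³ × 9.8 m/s² × 1700 m = 1.704×10^7 Pa = 0.1704 kbar
coal seam: 1390 kg/m³ × 9.8 m/s² × 80 m = 1.090×10^6 Pa = 0.01090 kbar
dolomite: 2800 kg/m³ × 9.8 m/s² × 1050 m = 2.881×10^7 Pa = 0.2881 kbar
serpentinite: 2513 kg/m³ × 9.8 m/s² × 5237 m = 1.290×10^8 Pa = 1.290 kbar
Total = 0.1704 + 0.01090 + 0.2881 + 1.290 = 1.7592 kbar

1.8 kbar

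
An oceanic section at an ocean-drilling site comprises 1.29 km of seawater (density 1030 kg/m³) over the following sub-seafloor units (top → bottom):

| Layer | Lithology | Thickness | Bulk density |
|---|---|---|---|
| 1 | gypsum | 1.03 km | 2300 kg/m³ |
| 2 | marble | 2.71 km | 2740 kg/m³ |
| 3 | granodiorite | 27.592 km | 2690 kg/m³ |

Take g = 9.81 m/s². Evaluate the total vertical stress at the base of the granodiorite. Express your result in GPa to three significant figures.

seawater: 1030 kg/m³ × 9.81 m/s² × 1290 m = 1.303×10^7 Pa = 0.01303 GPa
gypsum: 2300 kg/m³ × 9.81 m/s² × 1030 m = 2.324×10^7 Pa = 0.02324 GPa
marble: 2740 kg/m³ × 9.81 m/s² × 2710 m = 7.284×10^7 Pa = 0.07284 GPa
granodiorite: 2690 kg/m³ × 9.81 m/s² × 27592 m = 7.281×10^8 Pa = 0.7281 GPa
Total = 0.01303 + 0.02324 + 0.07284 + 0.7281 = 0.83724 GPa

0.837 GPa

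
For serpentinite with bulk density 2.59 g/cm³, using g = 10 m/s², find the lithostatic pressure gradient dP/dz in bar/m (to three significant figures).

0.259 bar/m

dP/dz = ρg = 2590 kg/m³ × 10 m/s² = 25900 Pa/m
= 25900 Pa/m × (1 bar/m / 1.0000×10^5 Pa/m) = 0.25900 bar/m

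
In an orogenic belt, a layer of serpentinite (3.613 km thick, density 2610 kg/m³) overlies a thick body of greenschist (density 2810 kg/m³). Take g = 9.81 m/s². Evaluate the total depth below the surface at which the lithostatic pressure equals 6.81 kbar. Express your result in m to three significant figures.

25000 m

Pressure at base of upper layers: 2610×9.81×3613 = 9.251×10^7 Pa = 0.9251 kbar
Remaining pressure to be supplied by greenschist: 6.810×10^8 − 9.251×10^7 = 5.885×10^8 Pa
Additional depth in greenschist = 5.885×10^8 Pa / (2810 kg/m³ × 9.81 m/s²) = 21348 m
Total depth = 3613 m + 21348 m = 24961 m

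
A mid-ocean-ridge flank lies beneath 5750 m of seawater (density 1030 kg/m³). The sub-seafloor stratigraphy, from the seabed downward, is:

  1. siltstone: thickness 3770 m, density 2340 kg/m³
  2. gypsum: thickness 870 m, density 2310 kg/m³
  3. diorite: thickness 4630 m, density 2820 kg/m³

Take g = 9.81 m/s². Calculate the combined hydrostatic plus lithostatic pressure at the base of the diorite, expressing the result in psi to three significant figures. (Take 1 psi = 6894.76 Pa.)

42400 psi

seawater: 1030 kg/m³ × 9.81 m/s² × 5750 m = 5.810×10^7 Pa = 8427 psi
siltstone: 2340 kg/m³ × 9.81 m/s² × 3770 m = 8.654×10^7 Pa = 12552 psi
gypsum: 2310 kg/m³ × 9.81 m/s² × 870 m = 1.972×10^7 Pa = 2859 psi
diorite: 2820 kg/m³ × 9.81 m/s² × 4630 m = 1.281×10^8 Pa = 18577 psi
Total = 8427 + 12552 + 2859 + 18577 = 42415 psi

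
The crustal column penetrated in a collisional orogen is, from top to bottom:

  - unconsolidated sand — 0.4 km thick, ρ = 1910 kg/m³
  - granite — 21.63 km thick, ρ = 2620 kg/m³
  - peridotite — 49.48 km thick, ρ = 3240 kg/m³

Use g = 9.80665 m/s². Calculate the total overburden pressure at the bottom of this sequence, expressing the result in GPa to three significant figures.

unconsolidated sand: 1910 kg/m³ × 9.80665 m/s² × 400 m = 7.492×10^6 Pa = 7.492×10^-3 GPa
granite: 2620 kg/m³ × 9.80665 m/s² × 21630 m = 5.557×10^8 Pa = 0.5557 GPa
peridotite: 3240 kg/m³ × 9.80665 m/s² × 49480 m = 1.572×10^9 Pa = 1.572 GPa
Total = 7.492×10^-3 + 0.5557 + 1.572 = 2.1354 GPa

2.14 GPa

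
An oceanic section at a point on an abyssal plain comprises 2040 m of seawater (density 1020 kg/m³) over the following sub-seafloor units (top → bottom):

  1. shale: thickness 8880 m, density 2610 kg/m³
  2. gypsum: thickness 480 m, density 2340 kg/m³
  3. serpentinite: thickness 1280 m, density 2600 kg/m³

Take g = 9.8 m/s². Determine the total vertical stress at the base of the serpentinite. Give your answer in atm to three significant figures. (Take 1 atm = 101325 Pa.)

2870 atm

seawater: 1020 kg/m³ × 9.8 m/s² × 2040 m = 2.039×10^7 Pa = 201.3 atm
shale: 2610 kg/m³ × 9.8 m/s² × 8880 m = 2.271×10^8 Pa = 2242 atm
gypsum: 2340 kg/m³ × 9.8 m/s² × 480 m = 1.101×10^7 Pa = 108.6 atm
serpentinite: 2600 kg/m³ × 9.8 m/s² × 1280 m = 3.261×10^7 Pa = 321.9 atm
Total = 201.3 + 2242 + 108.6 + 321.9 = 2873.4 atm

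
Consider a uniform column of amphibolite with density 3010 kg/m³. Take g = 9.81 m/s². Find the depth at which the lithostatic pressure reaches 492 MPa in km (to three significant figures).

16.7 km

h = P/(ρg) = 492 MPa / (3010 kg/m³ × 9.81 m/s²) = 4.920×10^8 Pa / 29528 Pa/m = 16662 m
= 16.662 km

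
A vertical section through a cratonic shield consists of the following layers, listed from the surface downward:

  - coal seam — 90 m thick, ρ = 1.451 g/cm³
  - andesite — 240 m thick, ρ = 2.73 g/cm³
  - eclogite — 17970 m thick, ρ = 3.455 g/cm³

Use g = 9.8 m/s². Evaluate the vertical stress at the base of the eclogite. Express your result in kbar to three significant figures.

coal seam: 1451 kg/m³ × 9.8 m/s² × 90 m = 1.280×10^6 Pa = 0.01280 kbar
andesite: 2730 kg/m³ × 9.8 m/s² × 240 m = 6.421×10^6 Pa = 0.06421 kbar
eclogite: 3455 kg/m³ × 9.8 m/s² × 17970 m = 6.084×10^8 Pa = 6.084 kbar
Total = 0.01280 + 0.06421 + 6.084 = 6.1615 kbar

6.16 kbar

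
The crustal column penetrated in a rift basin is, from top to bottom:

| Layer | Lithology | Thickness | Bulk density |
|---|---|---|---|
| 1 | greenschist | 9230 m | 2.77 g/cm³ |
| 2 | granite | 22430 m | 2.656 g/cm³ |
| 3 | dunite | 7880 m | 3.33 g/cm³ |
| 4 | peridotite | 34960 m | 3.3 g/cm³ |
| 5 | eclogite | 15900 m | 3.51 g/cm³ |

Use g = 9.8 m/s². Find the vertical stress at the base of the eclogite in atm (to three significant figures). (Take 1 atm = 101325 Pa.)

greenschist: 2770 kg/m³ × 9.8 m/s² × 9230 m = 2.506×10^8 Pa = 2473 atm
granite: 2656 kg/m³ × 9.8 m/s² × 22430 m = 5.838×10^8 Pa = 5762 atm
dunite: 3330 kg/m³ × 9.8 m/s² × 7880 m = 2.572×10^8 Pa = 2538 atm
peridotite: 3300 kg/m³ × 9.8 m/s² × 34960 m = 1.131×10^9 Pa = 11158 atm
eclogite: 3510 kg/m³ × 9.8 m/s² × 15900 m = 5.469×10^8 Pa = 5398 atm
Total = 2473 + 5762 + 2538 + 11158 + 5398 = 27329 atm

27300 atm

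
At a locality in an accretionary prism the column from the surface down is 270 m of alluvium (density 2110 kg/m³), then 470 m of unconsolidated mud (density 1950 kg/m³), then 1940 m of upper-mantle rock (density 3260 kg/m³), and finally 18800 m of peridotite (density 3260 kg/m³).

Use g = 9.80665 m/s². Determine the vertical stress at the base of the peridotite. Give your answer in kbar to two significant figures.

6.8 kbar

alluvium: 2110 kg/m³ × 9.80665 m/s² × 270 m = 5.587×10^6 Pa = 0.05587 kbar
unconsolidated mud: 1950 kg/m³ × 9.80665 m/s² × 470 m = 8.988×10^6 Pa = 0.08988 kbar
upper-mantle rock: 3260 kg/m³ × 9.80665 m/s² × 1940 m = 6.202×10^7 Pa = 0.6202 kbar
peridotite: 3260 kg/m³ × 9.80665 m/s² × 18800 m = 6.010×10^8 Pa = 6.010 kbar
Total = 0.05587 + 0.08988 + 0.6202 + 6.010 = 6.7763 kbar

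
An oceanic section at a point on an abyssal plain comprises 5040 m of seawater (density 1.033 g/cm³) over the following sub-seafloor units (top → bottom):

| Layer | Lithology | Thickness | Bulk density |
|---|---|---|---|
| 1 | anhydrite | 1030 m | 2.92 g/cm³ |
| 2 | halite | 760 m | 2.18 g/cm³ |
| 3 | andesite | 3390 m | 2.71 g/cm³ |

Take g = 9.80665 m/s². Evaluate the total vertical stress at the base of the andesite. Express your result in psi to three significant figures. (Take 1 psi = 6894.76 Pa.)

27100 psi

seawater: 1033 kg/m³ × 9.80665 m/s² × 5040 m = 5.106×10^7 Pa = 7405 psi
anhydrite: 2920 kg/m³ × 9.80665 m/s² × 1030 m = 2.949×10^7 Pa = 4278 psi
halite: 2180 kg/m³ × 9.80665 m/s² × 760 m = 1.625×10^7 Pa = 2357 psi
andesite: 2710 kg/m³ × 9.80665 m/s² × 3390 m = 9.009×10^7 Pa = 13067 psi
Total = 7405 + 4278 + 2357 + 13067 = 27106 psi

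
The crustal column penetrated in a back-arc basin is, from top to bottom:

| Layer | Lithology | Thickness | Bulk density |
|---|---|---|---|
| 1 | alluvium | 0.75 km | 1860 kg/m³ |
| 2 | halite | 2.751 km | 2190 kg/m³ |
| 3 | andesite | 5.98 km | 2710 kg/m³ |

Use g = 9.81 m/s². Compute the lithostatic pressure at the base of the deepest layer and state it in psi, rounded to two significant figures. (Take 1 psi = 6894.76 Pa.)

alluvium: 1860 kg/m³ × 9.81 m/s² × 750 m = 1.368×10^7 Pa = 1985 psi
halite: 2190 kg/m³ × 9.81 m/s² × 2751 m = 5.910×10^7 Pa = 8572 psi
andesite: 2710 kg/m³ × 9.81 m/s² × 5980 m = 1.590×10^8 Pa = 23058 psi
Total = 1985 + 8572 + 23058 = 33615 psi

34000 psi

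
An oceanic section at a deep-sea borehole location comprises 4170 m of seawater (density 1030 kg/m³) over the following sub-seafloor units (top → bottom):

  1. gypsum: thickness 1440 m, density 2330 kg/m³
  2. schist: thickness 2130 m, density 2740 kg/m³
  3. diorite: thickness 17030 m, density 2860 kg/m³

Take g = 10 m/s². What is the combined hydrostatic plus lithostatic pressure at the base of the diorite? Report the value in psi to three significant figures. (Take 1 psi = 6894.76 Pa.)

90200 psi

seawater: 1030 kg/m³ × 10 m/s² × 4170 m = 4.295×10^7 Pa = 6230 psi
gypsum: 2330 kg/m³ × 10 m/s² × 1440 m = 3.355×10^7 Pa = 4866 psi
schist: 2740 kg/m³ × 10 m/s² × 2130 m = 5.836×10^7 Pa = 8465 psi
diorite: 2860 kg/m³ × 10 m/s² × 17030 m = 4.871×10^8 Pa = 70642 psi
Total = 6230 + 4866 + 8465 + 70642 = 90202 psi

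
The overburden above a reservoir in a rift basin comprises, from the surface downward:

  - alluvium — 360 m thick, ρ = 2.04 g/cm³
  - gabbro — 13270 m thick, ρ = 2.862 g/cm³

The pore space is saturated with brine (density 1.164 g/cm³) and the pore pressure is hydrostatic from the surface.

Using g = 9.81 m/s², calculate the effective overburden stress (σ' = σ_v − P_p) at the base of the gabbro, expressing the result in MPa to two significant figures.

Overburden (lithostatic) stress σ_v:
alluvium: 2040 kg/m³ × 9.81 m/s² × 360 m = 7.204×10^6 Pa = 7.204 MPa
gabbro: 2862 kg/m³ × 9.81 m/s² × 13270 m = 3.726×10^8 Pa = 372.6 MPa
Total = 7.204 + 372.6 = 379.78 MPa
Pore pressure P_p = 1164 kg/m³ × 9.81 m/s² × 13630 m = 1.556×10^8 Pa = 155.6 MPa
Effective stress σ' = σ_v − P_p = 379.8 − 155.6 = 224.14 MPa

220 MPa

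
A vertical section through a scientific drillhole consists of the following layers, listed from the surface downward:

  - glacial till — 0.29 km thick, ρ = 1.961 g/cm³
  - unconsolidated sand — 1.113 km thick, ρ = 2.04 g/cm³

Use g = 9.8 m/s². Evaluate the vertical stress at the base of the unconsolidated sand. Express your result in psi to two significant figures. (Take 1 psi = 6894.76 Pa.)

4000 psi

glacial till: 1961 kg/m³ × 9.8 m/s² × 290 m = 5.573×10^6 Pa = 808.3 psi
unconsolidated sand: 2040 kg/m³ × 9.8 m/s² × 1113 m = 2.225×10^7 Pa = 3227 psi
Total = 808.3 + 3227 = 4035.6 psi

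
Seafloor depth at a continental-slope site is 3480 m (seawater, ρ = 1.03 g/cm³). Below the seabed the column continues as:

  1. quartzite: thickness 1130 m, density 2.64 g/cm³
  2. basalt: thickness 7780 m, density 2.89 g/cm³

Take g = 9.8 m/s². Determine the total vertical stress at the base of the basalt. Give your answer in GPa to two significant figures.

seawater: 1030 kg/m³ × 9.8 m/s² × 3480 m = 3.513×10^7 Pa = 0.03513 GPa
quartzite: 2640 kg/m³ × 9.8 m/s² × 1130 m = 2.924×10^7 Pa = 0.02924 GPa
basalt: 2890 kg/m³ × 9.8 m/s² × 7780 m = 2.203×10^8 Pa = 0.2203 GPa
Total = 0.03513 + 0.02924 + 0.2203 = 0.28471 GPa

0.28 GPa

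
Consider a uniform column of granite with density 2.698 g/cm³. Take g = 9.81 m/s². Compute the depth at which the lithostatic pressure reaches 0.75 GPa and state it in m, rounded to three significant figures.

28300 m

h = P/(ρg) = 0.75 GPa / (2698 kg/m³ × 9.81 m/s²) = 7.500×10^8 Pa / 26467 Pa/m = 28337 m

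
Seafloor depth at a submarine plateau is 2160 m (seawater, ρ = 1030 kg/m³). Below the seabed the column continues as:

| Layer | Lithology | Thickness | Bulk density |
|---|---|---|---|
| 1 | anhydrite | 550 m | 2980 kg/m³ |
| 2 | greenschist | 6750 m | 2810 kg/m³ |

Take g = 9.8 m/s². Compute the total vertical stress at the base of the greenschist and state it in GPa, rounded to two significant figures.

0.22 GPa

seawater: 1030 kg/m³ × 9.8 m/s² × 2160 m = 2.180×10^7 Pa = 0.02180 GPa
anhydrite: 2980 kg/m³ × 9.8 m/s² × 550 m = 1.606×10^7 Pa = 0.01606 GPa
greenschist: 2810 kg/m³ × 9.8 m/s² × 6750 m = 1.859×10^8 Pa = 0.1859 GPa
Total = 0.02180 + 0.01606 + 0.1859 = 0.22375 GPa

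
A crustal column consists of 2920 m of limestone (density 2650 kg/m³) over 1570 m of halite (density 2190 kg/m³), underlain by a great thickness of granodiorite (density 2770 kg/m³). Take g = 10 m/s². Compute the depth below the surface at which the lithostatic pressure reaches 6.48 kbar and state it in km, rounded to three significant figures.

23.8 km

Pressure at base of upper layers: 2650×10×2920 + 2190×10×1570 = 1.118×10^8 Pa = 1.118 kbar
Remaining pressure to be supplied by granodiorite: 6.480×10^8 − 1.118×10^8 = 5.362×10^8 Pa
Additional depth in granodiorite = 5.362×10^8 Pa / (2770 kg/m³ × 10 m/s²) = 19359 m
Total depth = 4490 m + 19359 m = 23849 m
= 23.849 km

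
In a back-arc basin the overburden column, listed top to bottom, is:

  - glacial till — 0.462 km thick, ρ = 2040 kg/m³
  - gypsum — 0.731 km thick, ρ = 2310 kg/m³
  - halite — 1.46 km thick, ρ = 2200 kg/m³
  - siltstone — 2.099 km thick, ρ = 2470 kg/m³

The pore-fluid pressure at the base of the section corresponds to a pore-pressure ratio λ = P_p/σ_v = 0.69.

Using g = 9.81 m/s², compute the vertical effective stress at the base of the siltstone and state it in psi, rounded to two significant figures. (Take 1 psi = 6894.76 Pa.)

Overburden (lithostatic) stress σ_v:
glacial till: 2040 kg/m³ × 9.81 m/s² × 462 m = 9.246×10^6 Pa = 9.246 MPa
gypsum: 2310 kg/m³ × 9.81 m/s² × 731 m = 1.657×10^7 Pa = 16.57 MPa
halite: 2200 kg/m³ × 9.81 m/s² × 1460 m = 3.151×10^7 Pa = 31.51 MPa
siltstone: 2470 kg/m³ × 9.81 m/s² × 2099 m = 5.086×10^7 Pa = 50.86 MPa
Total = 9.246 + 16.57 + 31.51 + 50.86 = 108.18 MPa
Pore pressure P_p = λ·σ_v = 0.69 × 108.2 MPa = 74.64 MPa
Effective stress σ' = σ_v − P_p = 108.2 − 74.64 = 33.536 MPa = 4864.0 psi

4900 psi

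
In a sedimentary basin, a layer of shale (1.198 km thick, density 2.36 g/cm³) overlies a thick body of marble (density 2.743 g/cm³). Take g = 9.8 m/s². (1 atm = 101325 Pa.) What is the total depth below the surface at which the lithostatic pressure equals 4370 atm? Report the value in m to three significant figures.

Pressure at base of upper layers: 2360×9.8×1198 = 2.771×10^7 Pa = 273.5 atm
Remaining pressure to be supplied by marble: 4.428×10^8 − 2.771×10^7 = 4.151×10^8 Pa
Additional depth in marble = 4.151×10^8 Pa / (2743 kg/m³ × 9.8 m/s²) = 15441 m
Total depth = 1198 m + 15441 m = 16639 m

16600 m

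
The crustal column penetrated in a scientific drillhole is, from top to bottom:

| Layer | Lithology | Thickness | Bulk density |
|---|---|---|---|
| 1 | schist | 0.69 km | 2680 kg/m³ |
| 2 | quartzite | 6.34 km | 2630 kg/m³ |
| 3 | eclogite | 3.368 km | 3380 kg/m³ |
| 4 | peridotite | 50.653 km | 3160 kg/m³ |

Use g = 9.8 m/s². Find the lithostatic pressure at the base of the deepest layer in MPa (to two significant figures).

schist: 2680 kg/m³ × 9.8 m/s² × 690 m = 1.812×10^7 Pa = 18.12 MPa
quartzite: 2630 kg/m³ × 9.8 m/s² × 6340 m = 1.634×10^8 Pa = 163.4 MPa
eclogite: 3380 kg/m³ × 9.8 m/s² × 3368 m = 1.116×10^8 Pa = 111.6 MPa
peridotite: 3160 kg/m³ × 9.8 m/s² × 50653 m = 1.569×10^9 Pa = 1569 MPa
Total = 18.12 + 163.4 + 111.6 + 1569 = 1861.7 MPa

1900 MPa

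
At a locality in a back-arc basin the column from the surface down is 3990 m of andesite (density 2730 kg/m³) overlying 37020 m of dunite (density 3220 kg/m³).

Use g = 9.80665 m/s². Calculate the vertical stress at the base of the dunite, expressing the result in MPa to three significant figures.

andesite: 2730 kg/m³ × 9.80665 m/s² × 3990 m = 1.068×10^8 Pa = 106.8 MPa
dunite: 3220 kg/m³ × 9.80665 m/s² × 37020 m = 1.169×10^9 Pa = 1169 MPa
Total = 106.8 + 1169 = 1275.8 MPa

1280 MPa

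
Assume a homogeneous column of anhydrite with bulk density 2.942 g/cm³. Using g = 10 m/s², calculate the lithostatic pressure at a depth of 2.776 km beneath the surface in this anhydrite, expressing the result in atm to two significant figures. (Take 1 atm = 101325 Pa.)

anhydrite: 2942 kg/m³ × 10 m/s² × 2776 m = 8.167×10^7 Pa = 806.0 atm

810 atm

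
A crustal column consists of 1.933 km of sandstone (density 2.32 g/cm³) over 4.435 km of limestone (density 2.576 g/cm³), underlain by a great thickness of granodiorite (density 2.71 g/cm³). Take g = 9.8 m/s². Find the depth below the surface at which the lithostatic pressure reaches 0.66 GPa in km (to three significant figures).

Pressure at base of upper layers: 2320×9.8×1933 + 2576×9.8×4435 = 1.559×10^8 Pa = 0.1559 GPa
Remaining pressure to be supplied by granodiorite: 6.600×10^8 − 1.559×10^8 = 5.041×10^8 Pa
Additional depth in granodiorite = 5.041×10^8 Pa / (2710 kg/m³ × 9.8 m/s²) = 18981 m
Total depth = 6368 m + 18981 m = 25349 m
= 25.349 km

25.3 km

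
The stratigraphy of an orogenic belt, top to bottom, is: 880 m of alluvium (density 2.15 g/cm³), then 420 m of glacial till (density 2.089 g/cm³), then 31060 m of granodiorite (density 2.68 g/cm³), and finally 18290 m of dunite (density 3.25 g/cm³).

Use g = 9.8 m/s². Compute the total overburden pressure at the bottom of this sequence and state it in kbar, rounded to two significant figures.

14 kbar

alluvium: 2150 kg/m³ × 9.8 m/s² × 880 m = 1.854×10^7 Pa = 0.1854 kbar
glacial till: 2089 kg/m³ × 9.8 m/s² × 420 m = 8.598×10^6 Pa = 0.08598 kbar
granodiorite: 2680 kg/m³ × 9.8 m/s² × 31060 m = 8.158×10^8 Pa = 8.158 kbar
dunite: 3250 kg/m³ × 9.8 m/s² × 18290 m = 5.825×10^8 Pa = 5.825 kbar
Total = 0.1854 + 0.08598 + 8.158 + 5.825 = 14.254 kbar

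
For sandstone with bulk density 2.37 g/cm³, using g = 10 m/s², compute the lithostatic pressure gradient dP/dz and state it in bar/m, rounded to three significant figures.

dP/dz = ρg = 2370 kg/m³ × 10 m/s² = 23700 Pa/m
= 23700 Pa/m × (1 bar/m / 1.0000×10^5 Pa/m) = 0.23700 bar/m

0.237 bar/m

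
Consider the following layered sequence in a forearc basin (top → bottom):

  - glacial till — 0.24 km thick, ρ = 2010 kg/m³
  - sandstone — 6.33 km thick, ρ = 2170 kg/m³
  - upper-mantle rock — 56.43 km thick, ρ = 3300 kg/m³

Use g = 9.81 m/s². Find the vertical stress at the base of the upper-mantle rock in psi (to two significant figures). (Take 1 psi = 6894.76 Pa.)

290000 psi

glacial till: 2010 kg/m³ × 9.81 m/s² × 240 m = 4.732×10^6 Pa = 686.4 psi
sandstone: 2170 kg/m³ × 9.81 m/s² × 6330 m = 1.348×10^8 Pa = 19544 psi
upper-mantle rock: 3300 kg/m³ × 9.81 m/s² × 56430 m = 1.827×10^9 Pa = 2.650×10^5 psi
Total = 686.4 + 19544 + 2.650×10^5 = 2.8519×10^5 psi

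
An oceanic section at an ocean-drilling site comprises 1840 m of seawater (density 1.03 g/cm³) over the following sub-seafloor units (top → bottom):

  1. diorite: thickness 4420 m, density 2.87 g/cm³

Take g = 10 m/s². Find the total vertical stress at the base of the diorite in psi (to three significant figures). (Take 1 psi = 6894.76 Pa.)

seawater: 1030 kg/m³ × 10 m/s² × 1840 m = 1.895×10^7 Pa = 2749 psi
diorite: 2870 kg/m³ × 10 m/s² × 4420 m = 1.269×10^8 Pa = 18399 psi
Total = 2749 + 18399 = 21147 psi

21100 psi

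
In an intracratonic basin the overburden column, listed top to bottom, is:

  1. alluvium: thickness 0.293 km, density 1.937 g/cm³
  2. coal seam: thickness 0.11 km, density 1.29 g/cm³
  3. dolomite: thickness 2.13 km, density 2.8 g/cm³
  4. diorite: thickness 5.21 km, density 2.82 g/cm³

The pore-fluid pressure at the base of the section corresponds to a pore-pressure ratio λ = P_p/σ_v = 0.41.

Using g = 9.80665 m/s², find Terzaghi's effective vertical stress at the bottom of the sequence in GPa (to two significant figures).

Overburden (lithostatic) stress σ_v:
alluvium: 1937 kg/m³ × 9.80665 m/s² × 293 m = 5.566×10^6 Pa = 5.566 MPa
coal seam: 1290 kg/m³ × 9.80665 m/s² × 110 m = 1.392×10^6 Pa = 1.392 MPa
dolomite: 2800 kg/m³ × 9.80665 m/s² × 2130 m = 5.849×10^7 Pa = 58.49 MPa
diorite: 2820 kg/m³ × 9.80665 m/s² × 5210 m = 1.441×10^8 Pa = 144.1 MPa
Total = 5.566 + 1.392 + 58.49 + 144.1 = 209.53 MPa
Pore pressure P_p = λ·σ_v = 0.41 × 209.5 MPa = 85.91 MPa
Effective stress σ' = σ_v − P_p = 209.5 − 85.91 = 123.62 MPa = 0.12362 GPa

0.12 GPa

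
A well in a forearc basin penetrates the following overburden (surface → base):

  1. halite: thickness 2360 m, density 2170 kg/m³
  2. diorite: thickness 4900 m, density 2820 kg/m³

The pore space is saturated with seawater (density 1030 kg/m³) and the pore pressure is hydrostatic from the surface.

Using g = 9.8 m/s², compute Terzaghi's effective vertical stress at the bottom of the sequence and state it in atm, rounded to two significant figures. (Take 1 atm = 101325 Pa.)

Overburden (lithostatic) stress σ_v:
halite: 2170 kg/m³ × 9.8 m/s² × 2360 m = 5.019×10^7 Pa = 50.19 MPa
diorite: 2820 kg/m³ × 9.8 m/s² × 4900 m = 1.354×10^8 Pa = 135.4 MPa
Total = 50.19 + 135.4 = 185.60 MPa
Pore pressure P_p = 1030 kg/m³ × 9.8 m/s² × 7260 m = 7.328×10^7 Pa = 73.28 MPa
Effective stress σ' = σ_v − P_p = 185.6 − 73.28 = 112.32 MPa = 1108.5 atm

1100 atm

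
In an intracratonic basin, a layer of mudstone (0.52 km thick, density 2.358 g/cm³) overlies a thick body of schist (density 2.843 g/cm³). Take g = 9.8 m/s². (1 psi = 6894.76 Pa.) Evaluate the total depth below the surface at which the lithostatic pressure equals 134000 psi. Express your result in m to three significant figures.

Pressure at base of upper layers: 2358×9.8×520 = 1.202×10^7 Pa = 1743 psi
Remaining pressure to be supplied by schist: 9.239×10^8 − 1.202×10^7 = 9.119×10^8 Pa
Additional depth in schist = 9.119×10^8 Pa / (2843 kg/m³ × 9.8 m/s²) = 32729 m
Total depth = 520 m + 32729 m = 33249 m

33200 m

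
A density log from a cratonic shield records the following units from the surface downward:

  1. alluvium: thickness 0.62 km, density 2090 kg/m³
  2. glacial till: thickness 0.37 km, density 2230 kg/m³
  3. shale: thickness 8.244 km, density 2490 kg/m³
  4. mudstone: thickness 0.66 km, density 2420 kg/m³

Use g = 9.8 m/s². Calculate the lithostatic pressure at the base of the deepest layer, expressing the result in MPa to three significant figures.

alluvium: 2090 kg/m³ × 9.8 m/s² × 620 m = 1.270×10^7 Pa = 12.70 MPa
glacial till: 2230 kg/m³ × 9.8 m/s² × 370 m = 8.086×10^6 Pa = 8.086 MPa
shale: 2490 kg/m³ × 9.8 m/s² × 8244 m = 2.012×10^8 Pa = 201.2 MPa
mudstone: 2420 kg/m³ × 9.8 m/s² × 660 m = 1.565×10^7 Pa = 15.65 MPa
Total = 12.70 + 8.086 + 201.2 + 15.65 = 237.61 MPa

238 MPa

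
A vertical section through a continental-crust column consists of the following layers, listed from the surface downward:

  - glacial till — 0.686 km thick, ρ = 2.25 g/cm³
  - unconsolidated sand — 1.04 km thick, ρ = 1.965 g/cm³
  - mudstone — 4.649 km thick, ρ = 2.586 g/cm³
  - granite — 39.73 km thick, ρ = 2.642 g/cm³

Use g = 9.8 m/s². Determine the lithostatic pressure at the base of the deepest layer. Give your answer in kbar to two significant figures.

12 kbar

glacial till: 2250 kg/m³ × 9.8 m/s² × 686 m = 1.513×10^7 Pa = 0.1513 kbar
unconsolidated sand: 1965 kg/m³ × 9.8 m/s² × 1040 m = 2.003×10^7 Pa = 0.2003 kbar
mudstone: 2586 kg/m³ × 9.8 m/s² × 4649 m = 1.178×10^8 Pa = 1.178 kbar
granite: 2642 kg/m³ × 9.8 m/s² × 39730 m = 1.029×10^9 Pa = 10.29 kbar
Total = 0.1513 + 0.2003 + 1.178 + 10.29 = 11.816 kbar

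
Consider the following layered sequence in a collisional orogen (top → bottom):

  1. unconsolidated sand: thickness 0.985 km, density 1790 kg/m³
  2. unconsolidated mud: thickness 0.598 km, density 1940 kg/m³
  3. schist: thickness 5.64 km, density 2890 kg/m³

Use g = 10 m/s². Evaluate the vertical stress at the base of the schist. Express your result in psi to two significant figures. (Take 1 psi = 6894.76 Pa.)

28000 psi

unconsolidated sand: 1790 kg/m³ × 10 m/s² × 985 m = 1.763×10^7 Pa = 2557 psi
unconsolidated mud: 1940 kg/m³ × 10 m/s² × 598 m = 1.160×10^7 Pa = 1683 psi
schist: 2890 kg/m³ × 10 m/s² × 5640 m = 1.630×10^8 Pa = 23641 psi
Total = 2557 + 1683 + 23641 = 27880 psi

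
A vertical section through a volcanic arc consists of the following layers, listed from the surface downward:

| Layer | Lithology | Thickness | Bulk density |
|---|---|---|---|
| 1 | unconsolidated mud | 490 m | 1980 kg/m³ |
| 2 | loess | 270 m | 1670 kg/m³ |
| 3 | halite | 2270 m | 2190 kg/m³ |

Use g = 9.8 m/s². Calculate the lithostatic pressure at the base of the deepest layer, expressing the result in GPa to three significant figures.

unconsolidated mud: 1980 kg/m³ × 9.8 m/s² × 490 m = 9.508×10^6 Pa = 9.508×10^-3 GPa
loess: 1670 kg/m³ × 9.8 m/s² × 270 m = 4.419×10^6 Pa = 4.419×10^-3 GPa
halite: 2190 kg/m³ × 9.8 m/s² × 2270 m = 4.872×10^7 Pa = 0.04872 GPa
Total = 9.508×10^-3 + 4.419×10^-3 + 0.04872 = 0.062646 GPa

0.0626 GPa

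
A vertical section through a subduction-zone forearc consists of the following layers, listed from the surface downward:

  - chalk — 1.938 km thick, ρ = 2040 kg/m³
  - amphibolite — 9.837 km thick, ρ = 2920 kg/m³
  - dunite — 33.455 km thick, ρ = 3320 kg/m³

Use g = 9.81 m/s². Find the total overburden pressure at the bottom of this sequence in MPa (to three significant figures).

1410 MPa

chalk: 2040 kg/m³ × 9.81 m/s² × 1938 m = 3.878×10^7 Pa = 38.78 MPa
amphibolite: 2920 kg/m³ × 9.81 m/s² × 9837 m = 2.818×10^8 Pa = 281.8 MPa
dunite: 3320 kg/m³ × 9.81 m/s² × 33455 m = 1.090×10^9 Pa = 1090 MPa
Total = 38.78 + 281.8 + 1090 = 1410.2 MPa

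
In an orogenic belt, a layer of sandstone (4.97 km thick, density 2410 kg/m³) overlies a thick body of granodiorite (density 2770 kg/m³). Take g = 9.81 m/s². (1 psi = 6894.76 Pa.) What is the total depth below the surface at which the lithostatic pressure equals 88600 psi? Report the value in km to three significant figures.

23.1 km

Pressure at base of upper layers: 2410×9.81×4970 = 1.175×10^8 Pa = 17042 psi
Remaining pressure to be supplied by granodiorite: 6.109×10^8 − 1.175×10^8 = 4.934×10^8 Pa
Additional depth in granodiorite = 4.934×10^8 Pa / (2770 kg/m³ × 9.81 m/s²) = 18156 m
Total depth = 4970 m + 18156 m = 23126 m
= 23.126 km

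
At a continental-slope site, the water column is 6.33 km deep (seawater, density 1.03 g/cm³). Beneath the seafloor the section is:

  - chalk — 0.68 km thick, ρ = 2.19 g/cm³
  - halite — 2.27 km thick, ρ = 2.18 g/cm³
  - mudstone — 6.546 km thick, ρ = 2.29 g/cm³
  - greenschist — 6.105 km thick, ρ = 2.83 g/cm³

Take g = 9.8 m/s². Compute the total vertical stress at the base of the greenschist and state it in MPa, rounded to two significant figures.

seawater: 1030 kg/m³ × 9.8 m/s² × 6330 m = 6.390×10^7 Pa = 63.90 MPa
chalk: 2190 kg/m³ × 9.8 m/s² × 680 m = 1.459×10^7 Pa = 14.59 MPa
halite: 2180 kg/m³ × 9.8 m/s² × 2270 m = 4.850×10^7 Pa = 48.50 MPa
mudstone: 2290 kg/m³ × 9.8 m/s² × 6546 m = 1.469×10^8 Pa = 146.9 MPa
greenschist: 2830 kg/m³ × 9.8 m/s² × 6105 m = 1.693×10^8 Pa = 169.3 MPa
Total = 63.90 + 14.59 + 48.50 + 146.9 + 169.3 = 443.21 MPa

440 MPa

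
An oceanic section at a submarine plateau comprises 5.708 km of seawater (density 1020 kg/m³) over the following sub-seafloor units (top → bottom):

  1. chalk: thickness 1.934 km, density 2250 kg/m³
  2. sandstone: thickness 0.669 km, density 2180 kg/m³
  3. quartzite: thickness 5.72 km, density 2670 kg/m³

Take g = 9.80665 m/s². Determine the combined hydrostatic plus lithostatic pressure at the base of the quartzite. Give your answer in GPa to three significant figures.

seawater: 1020 kg/m³ × 9.80665 m/s² × 5708 m = 5.710×10^7 Pa = 0.05710 GPa
chalk: 2250 kg/m³ × 9.80665 m/s² × 1934 m = 4.267×10^7 Pa = 0.04267 GPa
sandstone: 2180 kg/m³ × 9.80665 m/s² × 669 m = 1.430×10^7 Pa = 0.01430 GPa
quartzite: 2670 kg/m³ × 9.80665 m/s² × 5720 m = 1.498×10^8 Pa = 0.1498 GPa
Total = 0.05710 + 0.04267 + 0.01430 + 0.1498 = 0.26384 GPa

0.264 GPa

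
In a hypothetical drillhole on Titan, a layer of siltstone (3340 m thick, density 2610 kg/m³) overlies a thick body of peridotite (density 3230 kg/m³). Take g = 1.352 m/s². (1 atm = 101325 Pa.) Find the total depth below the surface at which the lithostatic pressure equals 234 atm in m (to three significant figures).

Pressure at base of upper layers: 2610×1.352×3340 = 1.179×10^7 Pa = 116.3 atm
Remaining pressure to be supplied by peridotite: 2.371×10^7 − 1.179×10^7 = 1.192×10^7 Pa
Additional depth in peridotite = 1.192×10^7 Pa / (3230 kg/m³ × 1.352 m/s²) = 2730.5 m
Total depth = 3340 m + 2730.5 m = 6070.5 m

6070 m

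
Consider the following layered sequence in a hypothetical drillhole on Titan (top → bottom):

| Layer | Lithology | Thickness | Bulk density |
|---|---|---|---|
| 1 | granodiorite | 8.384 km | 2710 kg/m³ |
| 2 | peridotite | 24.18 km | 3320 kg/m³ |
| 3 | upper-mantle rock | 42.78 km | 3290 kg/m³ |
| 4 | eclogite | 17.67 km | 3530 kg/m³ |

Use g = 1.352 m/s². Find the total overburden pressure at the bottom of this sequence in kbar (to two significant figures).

4.1 kbar

granodiorite: 2710 kg/m³ × 1.352 m/s² × 8384 m = 3.072×10^7 Pa = 0.3072 kbar
peridotite: 3320 kg/m³ × 1.352 m/s² × 24180 m = 1.085×10^8 Pa = 1.085 kbar
upper-mantle rock: 3290 kg/m³ × 1.352 m/s² × 42780 m = 1.903×10^8 Pa = 1.903 kbar
eclogite: 3530 kg/m³ × 1.352 m/s² × 17670 m = 8.433×10^7 Pa = 0.8433 kbar
Total = 0.3072 + 1.085 + 1.903 + 0.8433 = 4.1387 kbar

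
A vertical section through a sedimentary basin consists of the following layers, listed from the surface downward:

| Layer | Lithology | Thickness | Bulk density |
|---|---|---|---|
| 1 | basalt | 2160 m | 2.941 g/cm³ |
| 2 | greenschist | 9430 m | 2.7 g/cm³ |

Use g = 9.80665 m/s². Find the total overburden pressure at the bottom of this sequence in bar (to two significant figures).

3100 bar

basalt: 2941 kg/m³ × 9.80665 m/s² × 2160 m = 6.230×10^7 Pa = 623.0 bar
greenschist: 2700 kg/m³ × 9.80665 m/s² × 9430 m = 2.497×10^8 Pa = 2497 bar
Total = 623.0 + 2497 = 3119.8 bar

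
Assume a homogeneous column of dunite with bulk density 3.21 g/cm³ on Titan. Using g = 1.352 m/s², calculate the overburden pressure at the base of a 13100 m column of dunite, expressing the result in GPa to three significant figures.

dunite: 3210 kg/m³ × 1.352 m/s² × 13100 m = 5.685×10^7 Pa = 0.05685 GPa

0.0569 GPa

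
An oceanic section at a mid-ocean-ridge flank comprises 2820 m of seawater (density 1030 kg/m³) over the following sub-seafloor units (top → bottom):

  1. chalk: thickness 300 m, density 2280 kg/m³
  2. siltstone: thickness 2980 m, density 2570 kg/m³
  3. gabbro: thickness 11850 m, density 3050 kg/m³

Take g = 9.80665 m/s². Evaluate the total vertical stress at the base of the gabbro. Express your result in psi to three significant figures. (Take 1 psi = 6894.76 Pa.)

seawater: 1030 kg/m³ × 9.80665 m/s² × 2820 m = 2.848×10^7 Pa = 4131 psi
chalk: 2280 kg/m³ × 9.80665 m/s² × 300 m = 6.708×10^6 Pa = 972.9 psi
siltstone: 2570 kg/m³ × 9.80665 m/s² × 2980 m = 7.511×10^7 Pa = 10893 psi
gabbro: 3050 kg/m³ × 9.80665 m/s² × 11850 m = 3.544×10^8 Pa = 51407 psi
Total = 4131 + 972.9 + 10893 + 51407 = 67404 psi

67400 psi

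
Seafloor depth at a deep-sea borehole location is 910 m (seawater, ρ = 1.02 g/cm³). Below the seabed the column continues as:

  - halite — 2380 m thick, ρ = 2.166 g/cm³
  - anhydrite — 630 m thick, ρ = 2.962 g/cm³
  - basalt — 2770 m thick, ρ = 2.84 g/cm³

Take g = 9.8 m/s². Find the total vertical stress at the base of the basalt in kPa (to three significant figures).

155000 kPa

seawater: 1020 kg/m³ × 9.8 m/s² × 910 m = 9.096×10^6 Pa = 9096 kPa
halite: 2166 kg/m³ × 9.8 m/s² × 2380 m = 5.052×10^7 Pa = 50520 kPa
anhydrite: 2962 kg/m³ × 9.8 m/s² × 630 m = 1.829×10^7 Pa = 18287 kPa
basalt: 2840 kg/m³ × 9.8 m/s² × 2770 m = 7.709×10^7 Pa = 77095 kPa
Total = 9096 + 50520 + 18287 + 77095 = 1.5500×10^5 kPa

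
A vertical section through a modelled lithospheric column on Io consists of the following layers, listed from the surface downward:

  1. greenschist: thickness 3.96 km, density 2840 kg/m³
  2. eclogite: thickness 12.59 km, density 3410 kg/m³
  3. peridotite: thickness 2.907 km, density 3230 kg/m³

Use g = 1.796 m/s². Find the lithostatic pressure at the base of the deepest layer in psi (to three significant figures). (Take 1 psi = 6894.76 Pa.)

16600 psi

greenschist: 2840 kg/m³ × 1.796 m/s² × 3960 m = 2.020×10^7 Pa = 2930 psi
eclogite: 3410 kg/m³ × 1.796 m/s² × 12590 m = 7.711×10^7 Pa = 11183 psi
peridotite: 3230 kg/m³ × 1.796 m/s² × 2907 m = 1.686×10^7 Pa = 2446 psi
Total = 2930 + 11183 + 2446 = 16559 psi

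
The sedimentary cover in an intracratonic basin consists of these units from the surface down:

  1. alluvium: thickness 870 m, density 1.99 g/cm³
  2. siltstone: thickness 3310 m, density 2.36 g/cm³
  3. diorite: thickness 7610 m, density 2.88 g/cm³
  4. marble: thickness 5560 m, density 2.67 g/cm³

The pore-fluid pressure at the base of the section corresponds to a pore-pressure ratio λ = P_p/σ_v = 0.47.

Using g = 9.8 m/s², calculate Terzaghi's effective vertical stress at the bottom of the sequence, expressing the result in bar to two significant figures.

2400 bar

Overburden (lithostatic) stress σ_v:
alluvium: 1990 kg/m³ × 9.8 m/s² × 870 m = 1.697×10^7 Pa = 16.97 MPa
siltstone: 2360 kg/m³ × 9.8 m/s² × 3310 m = 7.655×10^7 Pa = 76.55 MPa
diorite: 2880 kg/m³ × 9.8 m/s² × 7610 m = 2.148×10^8 Pa = 214.8 MPa
marble: 2670 kg/m³ × 9.8 m/s² × 5560 m = 1.455×10^8 Pa = 145.5 MPa
Total = 16.97 + 76.55 + 214.8 + 145.5 = 453.79 MPa
Pore pressure P_p = λ·σ_v = 0.47 × 453.8 MPa = 213.3 MPa
Effective stress σ' = σ_v − P_p = 453.8 − 213.3 = 240.51 MPa = 2405.1 bar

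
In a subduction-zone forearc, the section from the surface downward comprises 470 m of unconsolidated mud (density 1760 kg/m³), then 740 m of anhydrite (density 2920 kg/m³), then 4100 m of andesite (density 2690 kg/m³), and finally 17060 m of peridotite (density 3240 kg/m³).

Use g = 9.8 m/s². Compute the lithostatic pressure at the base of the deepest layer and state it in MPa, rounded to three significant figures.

679 MPa

unconsolidated mud: 1760 kg/m³ × 9.8 m/s² × 470 m = 8.107×10^6 Pa = 8.107 MPa
anhydrite: 2920 kg/m³ × 9.8 m/s² × 740 m = 2.118×10^7 Pa = 21.18 MPa
andesite: 2690 kg/m³ × 9.8 m/s² × 4100 m = 1.081×10^8 Pa = 108.1 MPa
peridotite: 3240 kg/m³ × 9.8 m/s² × 17060 m = 5.417×10^8 Pa = 541.7 MPa
Total = 8.107 + 21.18 + 108.1 + 541.7 = 679.06 MPa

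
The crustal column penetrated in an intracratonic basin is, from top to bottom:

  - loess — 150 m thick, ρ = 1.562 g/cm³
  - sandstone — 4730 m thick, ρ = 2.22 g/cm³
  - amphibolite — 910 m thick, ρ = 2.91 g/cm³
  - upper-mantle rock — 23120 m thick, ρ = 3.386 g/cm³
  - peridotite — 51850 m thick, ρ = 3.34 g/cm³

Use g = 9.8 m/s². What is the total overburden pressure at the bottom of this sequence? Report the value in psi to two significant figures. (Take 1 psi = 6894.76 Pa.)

loess: 1562 kg/m³ × 9.8 m/s² × 150 m = 2.296×10^6 Pa = 333.0 psi
sandstone: 2220 kg/m³ × 9.8 m/s² × 4730 m = 1.029×10^8 Pa = 14925 psi
amphibolite: 2910 kg/m³ × 9.8 m/s² × 910 m = 2.595×10^7 Pa = 3764 psi
upper-mantle rock: 3386 kg/m³ × 9.8 m/s² × 23120 m = 7.672×10^8 Pa = 1.113×10^5 psi
peridotite: 3340 kg/m³ × 9.8 m/s² × 51850 m = 1.697×10^9 Pa = 2.462×10^5 psi
Total = 333.0 + 14925 + 3764 + 1.113×10^5 + 2.462×10^5 = 3.7644×10^5 psi

380000 psi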